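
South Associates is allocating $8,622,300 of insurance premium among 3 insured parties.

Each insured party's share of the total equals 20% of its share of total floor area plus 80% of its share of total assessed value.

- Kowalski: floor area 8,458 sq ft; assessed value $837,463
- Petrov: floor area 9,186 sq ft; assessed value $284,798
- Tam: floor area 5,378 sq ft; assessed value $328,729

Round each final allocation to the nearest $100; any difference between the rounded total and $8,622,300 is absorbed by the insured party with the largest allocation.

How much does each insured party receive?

Kowalski: $4,614,700; Petrov: $2,042,000; Tam: $1,965,600

Totals — floor area 23,022, assessed value 1,450,990.
Blended shares (20% floor area + 80% assessed value): Kowalski 0.5352; Petrov 0.2368; Tam 0.2280.
Pro-rata amounts: Kowalski 4,614,748.45; Petrov 2,041,973.19; Tam 1,965,578.36.
After rounding ($100): Kowalski $4,614,700; Petrov $2,042,000; Tam $1,965,600. Sum = $8,622,300.
No rounding difference to absorb.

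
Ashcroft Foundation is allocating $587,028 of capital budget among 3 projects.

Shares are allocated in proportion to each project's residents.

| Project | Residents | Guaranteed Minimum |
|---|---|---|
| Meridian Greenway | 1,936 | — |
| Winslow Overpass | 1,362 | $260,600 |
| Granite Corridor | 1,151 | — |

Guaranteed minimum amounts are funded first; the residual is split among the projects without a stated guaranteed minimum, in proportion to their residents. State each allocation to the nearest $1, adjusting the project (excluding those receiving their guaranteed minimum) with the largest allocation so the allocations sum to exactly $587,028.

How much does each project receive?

Meridian Greenway: $204,718 · Winslow Overpass: $260,600 · Granite Corridor: $121,710

Fund the minimums — Winslow Overpass $260,600. Balance $326,428.
Balance split over remaining residents 3,087: Meridian Greenway 204,718.05 → $204,718; Granite Corridor 121,709.95 → $121,710.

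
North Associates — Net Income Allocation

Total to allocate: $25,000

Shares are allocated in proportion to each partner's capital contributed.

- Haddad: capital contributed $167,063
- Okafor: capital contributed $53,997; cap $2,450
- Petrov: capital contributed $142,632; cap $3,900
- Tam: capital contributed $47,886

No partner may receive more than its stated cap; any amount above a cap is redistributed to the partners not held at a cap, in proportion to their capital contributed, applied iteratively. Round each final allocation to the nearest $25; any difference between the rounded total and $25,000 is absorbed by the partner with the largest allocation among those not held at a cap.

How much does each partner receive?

Haddad: $14,500 | Okafor: $2,450 | Petrov: $3,900 | Tam: $4,150

Sum of capital contributed: 411,578.
Proportional shares (ignoring caps): Haddad 10,147.71; Okafor 3,279.88; Petrov 8,663.73; Tam 2,908.68.
Capped: Okafor ($2,450), Petrov ($3,900); remaining pool $18,650 reallocated over remaining capital contributed 214,949.
Redistributed shares: Haddad 14,495.18 → $14,500; Tam 4,154.82 → $4,150.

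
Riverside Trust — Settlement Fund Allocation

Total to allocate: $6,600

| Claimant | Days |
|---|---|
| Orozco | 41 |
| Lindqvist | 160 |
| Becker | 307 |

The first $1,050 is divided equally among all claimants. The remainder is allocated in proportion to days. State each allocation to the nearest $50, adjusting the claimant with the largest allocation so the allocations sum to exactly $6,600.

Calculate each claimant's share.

Orozco: $800; Lindqvist: $2,100; Becker: $3,700

$1,050 shared equally gives $350 per claimant.
Remainder $5,550 by days (total 508): Orozco 447.93 → $450; Lindqvist 1,748.03 → $1,750; Becker 3,354.04 → $3,350.
Totals: Orozco $350 + $450 = $800; Lindqvist $350 + $1,750 = $2,100; Becker $350 + $3,350 = $3,700.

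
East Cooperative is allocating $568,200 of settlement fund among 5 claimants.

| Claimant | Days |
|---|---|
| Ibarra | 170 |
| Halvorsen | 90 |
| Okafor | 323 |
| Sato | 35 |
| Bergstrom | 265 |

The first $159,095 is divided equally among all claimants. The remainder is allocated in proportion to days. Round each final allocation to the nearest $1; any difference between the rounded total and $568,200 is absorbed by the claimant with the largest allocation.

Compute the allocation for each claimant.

$159,095 shared equally gives $31,819 per claimant.
Remainder $409,105 by days (total 883): Ibarra 78,763.14 → $78,763; Halvorsen 41,698.13 → $41,698; Okafor 149,649.96 → $149,650; Sato 16,215.94 → $16,216; Bergstrom 122,777.83 → $122,778.
Totals: Ibarra $31,819 + $78,763 = $110,582; Halvorsen $31,819 + $41,698 = $73,517; Okafor $31,819 + $149,650 = $181,469; Sato $31,819 + $16,216 = $48,035; Bergstrom $31,819 + $122,778 = $154,597.

Ibarra: $110,582 | Halvorsen: $73,517 | Okafor: $181,469 | Sato: $48,035 | Bergstrom: $154,597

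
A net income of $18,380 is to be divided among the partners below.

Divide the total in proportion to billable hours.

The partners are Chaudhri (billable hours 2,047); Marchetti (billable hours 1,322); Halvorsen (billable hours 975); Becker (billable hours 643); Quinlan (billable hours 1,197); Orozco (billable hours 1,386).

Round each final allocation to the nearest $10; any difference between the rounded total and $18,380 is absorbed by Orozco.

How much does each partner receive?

Chaudhri: $4,970; Marchetti: $3,210; Halvorsen: $2,370; Becker: $1,560; Quinlan: $2,910; Orozco: $3,360

Billable hours total: 7,570.
Unrounded shares: Chaudhri 2,047/7,570 × $18,380 = 4,970.13; Marchetti 1,322/7,570 × $18,380 = 3,209.82; Halvorsen 975/7,570 × $18,380 = 2,367.31; Becker 643/7,570 × $18,380 = 1,561.21; Quinlan 1,197/7,570 × $18,380 = 2,906.32; Orozco 1,386/7,570 × $18,380 = 3,365.22.
At nearest $10: Chaudhri $4,970; Marchetti $3,210; Halvorsen $2,370; Becker $1,560; Quinlan $2,910; Orozco $3,370. Sum = $18,390.
Difference $18,380 − $18,390 = −$10 applied to Orozco: Orozco becomes $3,360.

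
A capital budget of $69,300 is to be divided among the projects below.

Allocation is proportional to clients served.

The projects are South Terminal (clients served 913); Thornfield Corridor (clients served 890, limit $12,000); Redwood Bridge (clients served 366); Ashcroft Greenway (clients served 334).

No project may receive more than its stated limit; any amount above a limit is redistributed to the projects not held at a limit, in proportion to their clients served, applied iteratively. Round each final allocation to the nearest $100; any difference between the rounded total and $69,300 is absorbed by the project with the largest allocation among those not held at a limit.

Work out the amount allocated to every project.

Clients served total: 2,503.
Unconstrained shares: South Terminal 25,278.03; Thornfield Corridor 24,641.23; Redwood Bridge 10,133.36; Ashcroft Greenway 9,247.38.
Capped: Thornfield Corridor ($12,000); remaining pool $57,300 reallocated over remaining clients served 1,613.
Shares after redistribution: South Terminal 32,433.29 → $32,400; Redwood Bridge 13,001.74 → $13,000; Ashcroft Greenway 11,864.97 → $11,900.

South Terminal: $32,400; Thornfield Corridor: $12,000; Redwood Bridge: $13,000; Ashcroft Greenway: $11,900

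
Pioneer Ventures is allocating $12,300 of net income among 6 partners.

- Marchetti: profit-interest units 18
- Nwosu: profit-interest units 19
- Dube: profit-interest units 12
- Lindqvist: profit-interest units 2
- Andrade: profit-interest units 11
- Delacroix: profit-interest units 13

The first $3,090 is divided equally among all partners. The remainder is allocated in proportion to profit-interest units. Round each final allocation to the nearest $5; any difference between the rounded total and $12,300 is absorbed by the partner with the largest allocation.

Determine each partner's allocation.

Equal tier: $3,090 ÷ 6 = $515 apiece.
Remainder $9,210 by profit-interest units (total 75): Marchetti 2,210.40 → $2,210; Nwosu 2,333.20 → $2,335; Dube 1,473.60 → $1,475; Lindqvist 245.60 → $245; Andrade 1,350.80 → $1,350; Delacroix 1,596.40 → $1,595.
Totals: Marchetti $515 + $2,210 = $2,725; Nwosu $515 + $2,335 = $2,850; Dube $515 + $1,475 = $1,990; Lindqvist $515 + $245 = $760; Andrade $515 + $1,350 = $1,865; Delacroix $515 + $1,595 = $2,110.

Marchetti: $2,725; Nwosu: $2,850; Dube: $1,990; Lindqvist: $760; Andrade: $1,865; Delacroix: $2,110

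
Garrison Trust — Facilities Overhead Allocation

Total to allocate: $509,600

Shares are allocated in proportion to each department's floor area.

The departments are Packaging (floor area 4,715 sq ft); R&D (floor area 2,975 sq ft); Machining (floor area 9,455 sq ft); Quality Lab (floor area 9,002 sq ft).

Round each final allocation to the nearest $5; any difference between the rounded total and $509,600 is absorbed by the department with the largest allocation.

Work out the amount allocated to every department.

Packaging: $91,895 | R&D: $57,980 | Machining: $184,280 | Quality Lab: $175,445

Combined floor area = 26,147.
Unrounded shares: Packaging 4,715/26,147 × $509,600 = 91,894.44; R&D 2,975/26,147 × $509,600 = 57,982.18; Machining 9,455/26,147 × $509,600 = 184,276.13; Quality Lab 9,002/26,147 × $509,600 = 175,447.25.
Rounded to nearest $5: Packaging $91,895; R&D $57,980; Machining $184,275; Quality Lab $175,445. Sum = $509,595.
Difference $509,600 − $509,595 = +$5 applied to largest allocation (Machining): Machining becomes $184,280.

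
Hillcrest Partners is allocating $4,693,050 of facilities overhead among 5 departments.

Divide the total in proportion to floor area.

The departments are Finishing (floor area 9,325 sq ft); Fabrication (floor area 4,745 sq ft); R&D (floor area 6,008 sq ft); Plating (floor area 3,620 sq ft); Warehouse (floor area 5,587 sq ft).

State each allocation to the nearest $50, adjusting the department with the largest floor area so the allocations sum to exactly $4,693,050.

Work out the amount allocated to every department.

Finishing: $1,494,400; Fabrication: $760,400; R&D: $962,800; Plating: $580,100; Warehouse: $895,350

Total floor area = 9,325 + 4,745 + 6,008 + 3,620 + 5,587 = 29,285.
Raw shares: Finishing 1,494,372.25; Fabrication 760,407.11; R&D 962,808.41; Plating 580,120.92; Warehouse 895,341.31.
After rounding ($50): Finishing $1,494,350; Fabrication $760,400; R&D $962,800; Plating $580,100; Warehouse $895,350. Sum = $4,693,000.
Difference $4,693,050 − $4,693,000 = +$50 applied to largest floor area (Finishing): Finishing becomes $1,494,400.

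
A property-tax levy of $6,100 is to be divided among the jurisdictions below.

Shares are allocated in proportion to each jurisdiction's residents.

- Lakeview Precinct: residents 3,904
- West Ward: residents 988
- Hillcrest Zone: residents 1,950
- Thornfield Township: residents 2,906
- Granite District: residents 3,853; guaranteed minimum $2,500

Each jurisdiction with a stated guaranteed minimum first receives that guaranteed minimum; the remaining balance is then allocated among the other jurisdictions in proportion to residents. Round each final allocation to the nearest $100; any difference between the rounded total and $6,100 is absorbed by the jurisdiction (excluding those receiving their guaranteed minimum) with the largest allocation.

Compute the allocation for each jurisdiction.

Lakeview Precinct: $1,400 · West Ward: $400 · Hillcrest Zone: $700 · Thornfield Township: $1,100 · Granite District: $2,500

Guaranteed amounts: Granite District $2,500. Residual $3,600.
Residual split over remaining residents 9,748: Lakeview Precinct 1,441.77 → $1,400; West Ward 364.87 → $400; Hillcrest Zone 720.15 → $700; Thornfield Township 1,073.20 → $1,100.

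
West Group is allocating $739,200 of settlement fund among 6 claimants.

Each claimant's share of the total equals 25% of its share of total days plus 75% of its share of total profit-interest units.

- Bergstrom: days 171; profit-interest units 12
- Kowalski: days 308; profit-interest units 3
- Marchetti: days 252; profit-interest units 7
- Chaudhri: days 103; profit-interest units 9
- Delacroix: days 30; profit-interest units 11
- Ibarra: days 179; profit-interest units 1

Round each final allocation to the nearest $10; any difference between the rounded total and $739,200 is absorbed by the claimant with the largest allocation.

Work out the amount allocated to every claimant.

Bergstrom: $185,010 | Kowalski: $93,250 | Marchetti: $134,900 | Chaudhri: $134,290 | Delacroix: $147,140 | Ibarra: $44,610

Totals — days 1,043, profit-interest units 43.
Blended shares (25% days + 75% profit-interest units): Bergstrom 0.2503; Kowalski 0.1262; Marchetti 0.1825; Chaudhri 0.1817; Delacroix 0.1991; Ibarra 0.0603.
Raw shares: Bergstrom 185,014.27; Kowalski 93,250.88; Marchetti 134,900.83; Chaudhri 134,286.87; Delacroix 147,138.69; Ibarra 44,608.46.
At nearest $10: Bergstrom $185,010; Kowalski $93,250; Marchetti $134,900; Chaudhri $134,290; Delacroix $147,140; Ibarra $44,610. Sum = $739,200.
Rounded total matches; no reconciliation needed.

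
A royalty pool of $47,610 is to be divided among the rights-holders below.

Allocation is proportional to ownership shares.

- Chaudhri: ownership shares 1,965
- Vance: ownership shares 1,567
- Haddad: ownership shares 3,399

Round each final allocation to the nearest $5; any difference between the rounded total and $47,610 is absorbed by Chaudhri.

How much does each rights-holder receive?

Chaudhri: $13,495; Vance: $10,765; Haddad: $23,350

Sum of ownership shares: 6,931.
Proportional shares: Chaudhri 1,965/6,931 × $47,610 = 13,497.86; Vance 1,567/6,931 × $47,610 = 10,763.94; Haddad 3,399/6,931 × $47,610 = 23,348.20.
Rounded to nearest $5: Chaudhri $13,500; Vance $10,765; Haddad $23,350. Sum = $47,615.
Difference $47,610 − $47,615 = −$5 applied to Chaudhri: Chaudhri becomes $13,495.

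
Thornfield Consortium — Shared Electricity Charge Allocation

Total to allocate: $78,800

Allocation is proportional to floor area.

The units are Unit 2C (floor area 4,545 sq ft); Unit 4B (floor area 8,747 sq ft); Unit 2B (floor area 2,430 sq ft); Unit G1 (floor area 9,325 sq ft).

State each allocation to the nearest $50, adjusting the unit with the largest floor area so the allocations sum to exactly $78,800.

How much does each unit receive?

Unit 2C: $14,300; Unit 4B: $27,500; Unit 2B: $7,650; Unit G1: $29,350

Total floor area = 4,545 + 8,747 + 2,430 + 9,325 = 25,047.
Pro-rata amounts: Unit 2C 14,298.96; Unit 4B 27,518.81; Unit 2B 7,644.99; Unit G1 29,337.25.
Rounded to nearest $50: Unit 2C $14,300; Unit 4B $27,500; Unit 2B $7,650; Unit G1 $29,350. Sum = $78,800.
No rounding difference to absorb.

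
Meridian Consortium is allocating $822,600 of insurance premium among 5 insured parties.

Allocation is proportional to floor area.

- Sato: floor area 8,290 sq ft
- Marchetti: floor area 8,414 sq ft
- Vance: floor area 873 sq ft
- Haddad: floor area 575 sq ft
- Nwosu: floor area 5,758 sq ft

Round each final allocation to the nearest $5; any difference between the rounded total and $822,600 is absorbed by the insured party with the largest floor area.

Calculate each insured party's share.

Sum of floor area: 8,290 + 8,414 + 873 + 575 + 5,758 = 23,910.
Raw shares: Sato 285,209.28; Marchetti 289,475.38; Vance 30,034.71; Haddad 19,782.31; Nwosu 198,098.32.
Rounded to nearest $5: Sato $285,210; Marchetti $289,475; Vance $30,035; Haddad $19,780; Nwosu $198,100. Sum = $822,600.
Rounded total matches; no reconciliation needed.

Sato: $285,210; Marchetti: $289,475; Vance: $30,035; Haddad: $19,780; Nwosu: $198,100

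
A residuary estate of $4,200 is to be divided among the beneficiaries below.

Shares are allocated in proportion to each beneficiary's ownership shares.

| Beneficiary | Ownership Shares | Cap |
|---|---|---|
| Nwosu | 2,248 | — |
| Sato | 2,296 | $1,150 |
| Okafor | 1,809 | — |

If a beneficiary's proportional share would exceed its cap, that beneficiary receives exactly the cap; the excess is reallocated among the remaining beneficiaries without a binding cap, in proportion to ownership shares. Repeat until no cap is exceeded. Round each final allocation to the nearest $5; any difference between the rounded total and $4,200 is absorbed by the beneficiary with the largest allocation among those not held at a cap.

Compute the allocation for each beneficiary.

Sum of ownership shares: 6,353.
Proportional shares (ignoring caps): Nwosu 1,486.16; Sato 1,517.90; Okafor 1,195.94.
Held at cap: Sato ($1,150); remaining pool $3,050 reallocated over remaining ownership shares 4,057.
Redistributed shares: Nwosu 1,690.02 → $1,690; Okafor 1,359.98 → $1,360.

Nwosu: $1,690 | Sato: $1,150 | Okafor: $1,360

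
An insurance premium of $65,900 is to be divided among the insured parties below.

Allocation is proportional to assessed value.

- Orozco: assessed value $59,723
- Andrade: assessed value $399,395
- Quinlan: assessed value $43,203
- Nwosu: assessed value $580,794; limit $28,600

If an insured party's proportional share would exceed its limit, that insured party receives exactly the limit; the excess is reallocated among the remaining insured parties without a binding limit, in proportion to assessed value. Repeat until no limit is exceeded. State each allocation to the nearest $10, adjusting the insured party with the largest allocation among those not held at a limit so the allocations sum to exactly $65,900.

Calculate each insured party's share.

Total assessed value = 1,083,115.
Proportional shares (ignoring caps): Orozco 3,633.73; Andrade 24,300.40; Quinlan 2,628.60; Nwosu 35,337.27.
Held at cap: Nwosu ($28,600); balance $37,300 reallocated over remaining assessed value 502,321.
Shares after redistribution: Orozco 4,434.75 → $4,430; Andrade 29,657.20 → $29,660; Quinlan 3,208.05 → $3,210.

Orozco: $4,430 · Andrade: $29,660 · Quinlan: $3,210 · Nwosu: $28,600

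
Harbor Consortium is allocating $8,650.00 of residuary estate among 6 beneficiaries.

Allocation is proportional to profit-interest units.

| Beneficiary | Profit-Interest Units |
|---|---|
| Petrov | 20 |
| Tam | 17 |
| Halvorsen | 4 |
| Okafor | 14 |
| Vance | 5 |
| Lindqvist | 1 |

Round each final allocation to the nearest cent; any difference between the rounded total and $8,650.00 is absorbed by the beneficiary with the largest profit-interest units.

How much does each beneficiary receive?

Total profit-interest units = 20 + 17 + 4 + 14 + 5 + 1 = 61.
Proportional shares: Petrov 2,836.0656; Tam 2,410.6557; Halvorsen 567.2131; Okafor 1,985.2459; Vance 709.0164; Lindqvist 141.8033.
At nearest cent: Petrov $2,836.07; Tam $2,410.66; Halvorsen $567.21; Okafor $1,985.25; Vance $709.02; Lindqvist $141.80. Sum = $8,650.01.
Difference $8,650.00 − $8,650.01 = −$0.01 applied to largest profit-interest units (Petrov): Petrov becomes $2,836.06.

Petrov: $2,836.06; Tam: $2,410.66; Halvorsen: $567.21; Okafor: $1,985.25; Vance: $709.02; Lindqvist: $141.80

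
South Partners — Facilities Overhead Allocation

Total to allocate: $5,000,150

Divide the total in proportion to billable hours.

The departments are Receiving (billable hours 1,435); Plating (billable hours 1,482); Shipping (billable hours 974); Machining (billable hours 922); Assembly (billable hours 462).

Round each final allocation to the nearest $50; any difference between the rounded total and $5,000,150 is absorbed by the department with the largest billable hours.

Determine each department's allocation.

Billable hours total: 5,275.
Raw shares: Receiving 1,435/5,275 × $5,000,150 = 1,360,230.38; Plating 1,482/5,275 × $5,000,150 = 1,404,781.48; Shipping 974/5,275 × $5,000,150 = 923,250.45; Machining 922/5,275 × $5,000,150 = 873,959.87; Assembly 462/5,275 × $5,000,150 = 437,927.83.
At nearest $50: Receiving $1,360,250; Plating $1,404,800; Shipping $923,250; Machining $873,950; Assembly $437,950. Sum = $5,000,200.
Difference $5,000,150 − $5,000,200 = −$50 applied to largest billable hours (Plating): Plating becomes $1,404,750.

Receiving: $1,360,250 · Plating: $1,404,750 · Shipping: $923,250 · Machining: $873,950 · Assembly: $437,950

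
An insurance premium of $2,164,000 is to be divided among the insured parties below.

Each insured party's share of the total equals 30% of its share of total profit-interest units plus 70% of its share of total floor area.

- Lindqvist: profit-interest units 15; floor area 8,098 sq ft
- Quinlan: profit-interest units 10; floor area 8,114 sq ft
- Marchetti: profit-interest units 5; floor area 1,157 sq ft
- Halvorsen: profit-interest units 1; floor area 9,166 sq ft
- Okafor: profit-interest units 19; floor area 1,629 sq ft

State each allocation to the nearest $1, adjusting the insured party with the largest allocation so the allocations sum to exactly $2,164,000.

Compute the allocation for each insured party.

Profit-interest units total 50; floor area total 28,164.
Blended shares (30% profit-interest units + 70% floor area): Lindqvist 0.2913; Quinlan 0.2617; Marchetti 0.0588; Halvorsen 0.2338; Okafor 0.1545.
Raw shares: Lindqvist 630,310.72; Quinlan 566,251.28; Marchetti 127,149.21; Halvorsen 505,977.07; Okafor 334,311.72.
Rounded to nearest $1: Lindqvist $630,311; Quinlan $566,251; Marchetti $127,149; Halvorsen $505,977; Okafor $334,312. Sum = $2,164,000.
Sum already equals the total — no adjustment.

Lindqvist: $630,311 | Quinlan: $566,251 | Marchetti: $127,149 | Halvorsen: $505,977 | Okafor: $334,312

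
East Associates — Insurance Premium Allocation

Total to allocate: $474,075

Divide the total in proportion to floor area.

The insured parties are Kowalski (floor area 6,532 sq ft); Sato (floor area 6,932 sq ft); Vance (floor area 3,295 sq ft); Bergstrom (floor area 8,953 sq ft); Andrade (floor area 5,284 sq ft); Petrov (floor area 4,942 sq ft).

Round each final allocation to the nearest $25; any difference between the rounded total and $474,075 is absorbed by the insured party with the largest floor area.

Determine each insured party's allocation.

Kowalski: $86,175 | Sato: $91,450 | Vance: $43,475 | Bergstrom: $118,075 | Andrade: $69,700 | Petrov: $65,200

Total floor area = 6,532 + 6,932 + 3,295 + 8,953 + 5,284 + 4,942 = 35,938.
Unrounded shares: Kowalski 86,166.67; Sato 91,443.26; Vance 43,465.89; Bergstrom 118,103.22; Andrade 69,703.72; Petrov 65,192.24.
Rounded to nearest $25: Kowalski $86,175; Sato $91,450; Vance $43,475; Bergstrom $118,100; Andrade $69,700; Petrov $65,200. Sum = $474,100.
Difference $474,075 − $474,100 = −$25 applied to largest floor area (Bergstrom): Bergstrom becomes $118,075.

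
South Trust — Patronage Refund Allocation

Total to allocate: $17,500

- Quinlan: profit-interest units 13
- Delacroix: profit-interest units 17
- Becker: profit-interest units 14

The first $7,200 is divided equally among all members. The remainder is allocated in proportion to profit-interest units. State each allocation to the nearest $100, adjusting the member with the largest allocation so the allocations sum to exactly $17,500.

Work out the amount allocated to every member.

Quinlan: $5,400; Delacroix: $6,400; Becker: $5,700

$7,200 shared equally gives $2,400 per member.
Remainder $10,300 by profit-interest units (total 44): Quinlan 3,043.18 → $3,000; Delacroix 3,979.55 → $4,000; Becker 3,277.27 → $3,300.
Totals: Quinlan $2,400 + $3,000 = $5,400; Delacroix $2,400 + $4,000 = $6,400; Becker $2,400 + $3,300 = $5,700.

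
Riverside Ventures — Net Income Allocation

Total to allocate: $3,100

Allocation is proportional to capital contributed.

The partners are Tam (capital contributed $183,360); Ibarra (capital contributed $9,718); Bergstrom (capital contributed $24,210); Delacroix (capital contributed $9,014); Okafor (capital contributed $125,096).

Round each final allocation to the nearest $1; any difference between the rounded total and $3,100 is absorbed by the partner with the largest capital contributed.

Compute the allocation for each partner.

Tam: $1,616; Ibarra: $86; Bergstrom: $214; Delacroix: $80; Okafor: $1,104

Total capital contributed = 351,398.
Unrounded shares: Tam 183,360/351,398 × $3,100 = 1,617.58; Ibarra 9,718/351,398 × $3,100 = 85.73; Bergstrom 24,210/351,398 × $3,100 = 213.58; Delacroix 9,014/351,398 × $3,100 = 79.52; Okafor 125,096/351,398 × $3,100 = 1,103.59.
At nearest $1: Tam $1,618; Ibarra $86; Bergstrom $214; Delacroix $80; Okafor $1,104. Sum = $3,102.
Difference $3,100 − $3,102 = −$2 applied to largest capital contributed (Tam): Tam becomes $1,616.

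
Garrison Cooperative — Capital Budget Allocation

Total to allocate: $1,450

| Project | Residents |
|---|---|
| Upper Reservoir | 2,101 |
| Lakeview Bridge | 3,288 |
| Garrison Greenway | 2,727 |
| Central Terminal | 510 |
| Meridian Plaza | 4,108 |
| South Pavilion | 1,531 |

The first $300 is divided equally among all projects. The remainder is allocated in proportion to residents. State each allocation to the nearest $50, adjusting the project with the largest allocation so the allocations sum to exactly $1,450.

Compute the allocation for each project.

Upper Reservoir: $200; Lakeview Bridge: $300; Garrison Greenway: $250; Central Terminal: $100; Meridian Plaza: $450; South Pavilion: $150

$300 shared equally gives $50 per project.
Remainder $1,150 by residents (total 14,265): Upper Reservoir 169.38 → $150; Lakeview Bridge 265.07 → $250; Garrison Greenway 219.84 → $200; Central Terminal 41.11 → $50; Meridian Plaza 331.17 → $350; South Pavilion 123.42 → $100.
Rounding difference +$50 on remainder applied to Meridian Plaza.
Totals: Upper Reservoir $50 + $150 = $200; Lakeview Bridge $50 + $250 = $300; Garrison Greenway $50 + $200 = $250; Central Terminal $50 + $50 = $100; Meridian Plaza $50 + $400 = $450; South Pavilion $50 + $100 = $150.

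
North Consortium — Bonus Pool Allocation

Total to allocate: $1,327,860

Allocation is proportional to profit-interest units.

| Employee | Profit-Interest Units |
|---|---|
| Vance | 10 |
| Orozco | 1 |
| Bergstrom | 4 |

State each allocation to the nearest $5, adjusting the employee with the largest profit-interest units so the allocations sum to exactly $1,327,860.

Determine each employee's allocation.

Vance: $885,240 · Orozco: $88,525 · Bergstrom: $354,095

Total profit-interest units = 10 + 1 + 4 = 15.
Unrounded shares: Vance 885,240.00; Orozco 88,524.00; Bergstrom 354,096.00.
After rounding ($5): Vance $885,240; Orozco $88,525; Bergstrom $354,095. Sum = $1,327,860.
Rounded total matches; no reconciliation needed.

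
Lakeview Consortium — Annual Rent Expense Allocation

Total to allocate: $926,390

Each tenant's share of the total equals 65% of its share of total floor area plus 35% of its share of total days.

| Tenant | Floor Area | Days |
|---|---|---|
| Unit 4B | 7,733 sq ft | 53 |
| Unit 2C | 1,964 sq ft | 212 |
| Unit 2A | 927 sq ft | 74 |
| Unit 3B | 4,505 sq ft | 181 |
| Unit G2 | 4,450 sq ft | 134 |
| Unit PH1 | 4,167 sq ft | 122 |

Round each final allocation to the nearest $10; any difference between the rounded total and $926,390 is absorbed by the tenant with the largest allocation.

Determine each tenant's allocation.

Unit 4B: $218,240; Unit 2C: $138,380; Unit 2A: $54,430; Unit 3B: $189,870; Unit G2: $168,830; Unit PH1: $156,640

Floor area total 23,746; days total 776.
Composite weights (65% floor area + 35% days): Unit 4B 0.2356; Unit 2C 0.1494; Unit 2A 0.0588; Unit 3B 0.2050; Unit G2 0.1822; Unit PH1 0.1691.
Pro-rata amounts: Unit 4B 218,239.22; Unit 2C 138,383.39; Unit 2A 54,426.42; Unit 3B 189,865.58; Unit G2 168,832.85; Unit PH1 156,642.54.
Rounded to nearest $10: Unit 4B $218,240; Unit 2C $138,380; Unit 2A $54,430; Unit 3B $189,870; Unit G2 $168,830; Unit PH1 $156,640. Sum = $926,390.
No rounding difference to absorb.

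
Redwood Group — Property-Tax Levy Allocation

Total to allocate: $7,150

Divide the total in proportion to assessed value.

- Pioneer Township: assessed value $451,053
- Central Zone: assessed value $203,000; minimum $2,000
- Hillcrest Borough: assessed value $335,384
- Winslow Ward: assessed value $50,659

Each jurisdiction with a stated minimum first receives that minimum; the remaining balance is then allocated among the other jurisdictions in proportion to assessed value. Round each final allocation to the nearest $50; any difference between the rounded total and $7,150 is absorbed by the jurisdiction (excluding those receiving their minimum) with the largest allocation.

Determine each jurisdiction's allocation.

Fund the minimums — Central Zone $2,000. Residual $5,150.
Residual split over remaining assessed value 837,096: Pioneer Township 2,774.98 → $2,750; Hillcrest Borough 2,063.36 → $2,050; Winslow Ward 311.67 → $300.
Rounding difference +$50 applied to Pioneer Township → $2,800.

Pioneer Township: $2,800; Central Zone: $2,000; Hillcrest Borough: $2,050; Winslow Ward: $300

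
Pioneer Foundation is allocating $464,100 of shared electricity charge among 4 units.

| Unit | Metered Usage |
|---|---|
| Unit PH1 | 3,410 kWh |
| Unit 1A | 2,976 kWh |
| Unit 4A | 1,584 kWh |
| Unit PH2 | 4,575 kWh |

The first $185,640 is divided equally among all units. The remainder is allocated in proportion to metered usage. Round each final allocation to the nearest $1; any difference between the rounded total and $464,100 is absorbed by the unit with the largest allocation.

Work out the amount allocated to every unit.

Unit PH1: $122,101; Unit 1A: $112,468; Unit 4A: $81,570; Unit PH2: $147,961

$185,640 shared equally gives $46,410 per unit.
Remainder $278,460 by metered usage (total 12,545): Unit PH1 75,691.40 → $75,691; Unit 1A 66,057.95 → $66,058; Unit 4A 35,159.88 → $35,160; Unit PH2 101,550.78 → $101,551.
Totals: Unit PH1 $46,410 + $75,691 = $122,101; Unit 1A $46,410 + $66,058 = $112,468; Unit 4A $46,410 + $35,160 = $81,570; Unit PH2 $46,410 + $101,551 = $147,961.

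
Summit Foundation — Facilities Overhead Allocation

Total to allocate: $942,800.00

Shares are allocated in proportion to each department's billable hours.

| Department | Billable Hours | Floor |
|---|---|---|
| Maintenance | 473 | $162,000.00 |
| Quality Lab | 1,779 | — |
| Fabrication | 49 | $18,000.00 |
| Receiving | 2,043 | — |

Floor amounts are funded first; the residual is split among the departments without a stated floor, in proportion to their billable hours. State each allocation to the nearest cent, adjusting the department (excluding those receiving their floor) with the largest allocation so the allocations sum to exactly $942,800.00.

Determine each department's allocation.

Maintenance: $162,000.00 | Quality Lab: $355,055.26 | Fabrication: $18,000.00 | Receiving: $407,744.74

Fund the minimums — Maintenance $162,000.00; Fabrication $18,000.00. Balance $762,800.00.
Balance split over remaining billable hours 3,822: Quality Lab 355,055.2590 → $355,055.26; Receiving 407,744.7410 → $407,744.74.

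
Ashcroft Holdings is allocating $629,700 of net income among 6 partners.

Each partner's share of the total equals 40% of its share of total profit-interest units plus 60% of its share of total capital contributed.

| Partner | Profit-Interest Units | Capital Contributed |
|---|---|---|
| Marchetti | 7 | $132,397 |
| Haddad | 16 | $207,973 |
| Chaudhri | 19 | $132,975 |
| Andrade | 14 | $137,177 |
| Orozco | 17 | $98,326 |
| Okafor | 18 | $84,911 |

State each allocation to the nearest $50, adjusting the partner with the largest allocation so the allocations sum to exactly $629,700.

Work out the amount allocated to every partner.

Marchetti: $82,400; Haddad: $143,250; Chaudhri: $115,900; Andrade: $104,050; Orozco: $93,850; Okafor: $90,250

Totals — profit-interest units 91, capital contributed 793,759.
Combined weights (40% profit-interest units + 60% capital contributed): Marchetti 0.1308; Haddad 0.2275; Chaudhri 0.1840; Andrade 0.1652; Orozco 0.1490; Okafor 0.1433.
Proportional shares: Marchetti 82,394.81; Haddad 143,279.31; Chaudhri 115,884.87; Andrade 104,045.42; Orozco 93,856.53; Okafor 90,239.06.
Rounded to nearest $50: Marchetti $82,400; Haddad $143,300; Chaudhri $115,900; Andrade $104,050; Orozco $93,850; Okafor $90,250. Sum = $629,750.
Difference $629,700 − $629,750 = −$50 applied to largest allocation (Haddad): Haddad becomes $143,250.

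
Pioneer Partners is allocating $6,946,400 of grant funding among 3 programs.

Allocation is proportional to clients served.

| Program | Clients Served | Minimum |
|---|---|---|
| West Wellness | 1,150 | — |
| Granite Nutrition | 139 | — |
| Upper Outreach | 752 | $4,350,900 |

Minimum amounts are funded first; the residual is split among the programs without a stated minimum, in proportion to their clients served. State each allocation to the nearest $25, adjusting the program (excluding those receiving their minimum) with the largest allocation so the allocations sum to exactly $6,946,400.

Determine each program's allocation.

West Wellness: $2,315,625; Granite Nutrition: $279,875; Upper Outreach: $4,350,900

Minimums first: Upper Outreach $4,350,900. Balance $2,595,500.
Balance split over remaining clients served 1,289: West Wellness 2,315,612.88 → $2,315,625; Granite Nutrition 279,887.12 → $279,875.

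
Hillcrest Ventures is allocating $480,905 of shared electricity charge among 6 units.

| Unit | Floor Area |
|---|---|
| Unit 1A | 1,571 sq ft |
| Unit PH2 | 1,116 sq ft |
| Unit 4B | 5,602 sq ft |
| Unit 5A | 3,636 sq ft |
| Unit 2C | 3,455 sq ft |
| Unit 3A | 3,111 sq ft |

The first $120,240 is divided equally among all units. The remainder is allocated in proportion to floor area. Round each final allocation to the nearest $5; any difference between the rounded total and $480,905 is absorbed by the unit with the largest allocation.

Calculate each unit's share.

Unit 1A: $50,680 | Unit PH2: $41,805 | Unit 4B: $129,310 | Unit 5A: $90,960 | Unit 2C: $87,430 | Unit 3A: $80,720

Equal tier: $120,240 ÷ 6 = $20,040 apiece.
Remainder $360,665 by floor area (total 18,491): Unit 1A 30,642.19 → $30,640; Unit PH2 21,767.46 → $21,765; Unit 4B 109,266.42 → $109,265; Unit 5A 70,919.80 → $70,920; Unit 2C 67,389.41 → $67,390; Unit 3A 60,679.73 → $60,680.
Rounding difference +$5 on remainder applied to Unit 4B.
Totals: Unit 1A $20,040 + $30,640 = $50,680; Unit PH2 $20,040 + $21,765 = $41,805; Unit 4B $20,040 + $109,270 = $129,310; Unit 5A $20,040 + $70,920 = $90,960; Unit 2C $20,040 + $67,390 = $87,430; Unit 3A $20,040 + $60,680 = $80,720.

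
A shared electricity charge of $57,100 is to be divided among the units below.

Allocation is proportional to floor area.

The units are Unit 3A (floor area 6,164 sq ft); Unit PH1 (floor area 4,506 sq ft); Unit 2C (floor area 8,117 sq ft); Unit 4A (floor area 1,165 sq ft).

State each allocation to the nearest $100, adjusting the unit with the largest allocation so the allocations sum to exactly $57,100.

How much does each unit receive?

Unit 3A: $17,600 · Unit PH1: $12,900 · Unit 2C: $23,300 · Unit 4A: $3,300

Total floor area = 19,952.
Unrounded shares: Unit 3A 6,164/19,952 × $57,100 = 17,640.56; Unit PH1 4,506/19,952 × $57,100 = 12,895.58; Unit 2C 8,117/19,952 × $57,100 = 23,229.79; Unit 4A 1,165/19,952 × $57,100 = 3,334.08.
Rounded to nearest $100: Unit 3A $17,600; Unit PH1 $12,900; Unit 2C $23,200; Unit 4A $3,300. Sum = $57,000.
Difference $57,100 − $57,000 = +$100 applied to largest allocation (Unit 2C): Unit 2C becomes $23,300.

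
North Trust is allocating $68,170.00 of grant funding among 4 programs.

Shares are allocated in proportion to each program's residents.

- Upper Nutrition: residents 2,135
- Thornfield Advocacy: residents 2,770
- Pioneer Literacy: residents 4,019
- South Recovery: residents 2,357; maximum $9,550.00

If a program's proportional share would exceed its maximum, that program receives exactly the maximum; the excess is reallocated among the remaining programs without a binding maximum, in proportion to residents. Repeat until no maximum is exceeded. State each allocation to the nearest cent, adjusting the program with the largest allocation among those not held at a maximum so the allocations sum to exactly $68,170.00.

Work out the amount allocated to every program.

Total residents = 11,281.
Pro-rata shares before constraints: Upper Nutrition 12,901.6000; Thornfield Advocacy 16,738.8441; Pioneer Literacy 24,286.4312; South Recovery 14,243.1247.
Held at cap: South Recovery ($9,550.00); residual $58,620.00 reallocated over remaining residents 8,924.
Shares after redistribution: Upper Nutrition 14,024.3949 → $14,024.39; Thornfield Advocacy 18,195.5849 → $18,195.58; Pioneer Literacy 26,400.0202 → $26,400.02.
Rounding difference +$0.01 applied to Pioneer Literacy → $26,400.03.

Upper Nutrition: $14,024.39 · Thornfield Advocacy: $18,195.58 · Pioneer Literacy: $26,400.03 · South Recovery: $9,550.00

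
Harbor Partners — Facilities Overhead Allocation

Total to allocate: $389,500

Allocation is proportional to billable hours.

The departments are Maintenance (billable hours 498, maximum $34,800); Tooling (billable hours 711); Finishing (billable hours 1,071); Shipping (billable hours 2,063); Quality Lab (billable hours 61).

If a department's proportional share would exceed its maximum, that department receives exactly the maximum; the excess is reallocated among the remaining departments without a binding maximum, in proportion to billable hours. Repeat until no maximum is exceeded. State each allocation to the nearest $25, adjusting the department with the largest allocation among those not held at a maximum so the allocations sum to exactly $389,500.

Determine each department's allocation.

Billable hours total: 4,404.
Proportional shares (ignoring caps): Maintenance 44,044.28; Tooling 62,882.49; Finishing 94,721.73; Shipping 182,456.52; Quality Lab 5,394.98.
Held at cap: Maintenance ($34,800); remaining pool $354,700 reallocated over remaining billable hours 3,906.
Remaining shares: Tooling 64,565.21 → $64,575; Finishing 97,256.45 → $97,250; Shipping 187,338.99 → $187,350; Quality Lab 5,539.35 → $5,550.
Rounding difference −$25 applied to Shipping → $187,325.

Maintenance: $34,800; Tooling: $64,575; Finishing: $97,250; Shipping: $187,325; Quality Lab: $5,550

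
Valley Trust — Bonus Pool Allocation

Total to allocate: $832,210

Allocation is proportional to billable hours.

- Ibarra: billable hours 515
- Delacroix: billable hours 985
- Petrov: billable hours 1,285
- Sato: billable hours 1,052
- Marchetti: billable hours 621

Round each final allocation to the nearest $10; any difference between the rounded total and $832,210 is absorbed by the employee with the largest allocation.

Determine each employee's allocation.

Combined billable hours = 4,458.
Raw shares: Ibarra 515/4,458 × $832,210 = 96,139.11; Delacroix 985/4,458 × $832,210 = 183,877.71; Petrov 1,285/4,458 × $832,210 = 239,881.08; Sato 1,052/4,458 × $832,210 = 196,385.13; Marchetti 621/4,458 × $832,210 = 115,926.97.
Rounded to nearest $10: Ibarra $96,140; Delacroix $183,880; Petrov $239,880; Sato $196,390; Marchetti $115,930. Sum = $832,220.
Difference $832,210 − $832,220 = −$10 applied to largest allocation (Petrov): Petrov becomes $239,870.

Ibarra: $96,140 · Delacroix: $183,880 · Petrov: $239,870 · Sato: $196,390 · Marchetti: $115,930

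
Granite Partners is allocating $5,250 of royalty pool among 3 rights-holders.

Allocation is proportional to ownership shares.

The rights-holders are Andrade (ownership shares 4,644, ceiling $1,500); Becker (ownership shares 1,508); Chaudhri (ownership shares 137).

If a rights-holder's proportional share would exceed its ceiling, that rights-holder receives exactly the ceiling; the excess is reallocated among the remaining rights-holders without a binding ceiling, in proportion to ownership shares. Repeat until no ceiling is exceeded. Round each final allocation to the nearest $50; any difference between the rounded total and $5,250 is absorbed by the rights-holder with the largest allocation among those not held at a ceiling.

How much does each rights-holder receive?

Sum of ownership shares: 6,289.
Unconstrained shares: Andrade 3,876.77; Becker 1,258.86; Chaudhri 114.37.
Held at cap: Andrade ($1,500); remaining pool $3,750 reallocated over remaining ownership shares 1,645.
Shares after redistribution: Becker 3,437.69 → $3,450; Chaudhri 312.31 → $300.

Andrade: $1,500 · Becker: $3,450 · Chaudhri: $300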